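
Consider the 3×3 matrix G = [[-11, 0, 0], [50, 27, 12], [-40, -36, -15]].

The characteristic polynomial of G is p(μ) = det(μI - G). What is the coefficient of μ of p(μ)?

-105

p(μ) = μ^3 - μ^2 - 105μ + 297.
The coefficient of μ is -105.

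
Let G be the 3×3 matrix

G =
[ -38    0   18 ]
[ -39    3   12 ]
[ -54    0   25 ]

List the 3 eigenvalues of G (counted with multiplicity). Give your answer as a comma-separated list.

-11, -2, 3

Compute the characteristic polynomial p(s) = det(sI - G).
Cofactor expansion gives p(s) = s^3 + 10s^2 - 17s - 66.
Try s = -11: p(-11) = 0, so -11 is a root.
Factor out (s + 11): p(s) = (s + 11)·(s^2 - s - 6).
The quadratic factors as (s + 2)·(s - 3).
Eigenvalues: -11, -2, 3.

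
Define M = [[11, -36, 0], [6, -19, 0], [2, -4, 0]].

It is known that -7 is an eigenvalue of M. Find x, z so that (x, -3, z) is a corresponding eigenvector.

We need (M + 7I)v = 0.
M + 7I = [[18, -36, 0], [6, -12, 0], [2, -4, 7]].
Row 1: (18)·x + (-36)·-3 + (0)·z = 0
Row 2: (6)·x + (-12)·-3 + (0)·z = 0
Row 3: (2)·x + (-4)·-3 + (7)·z = 0
Solving gives x = -6, z = 0.
Check: M·(-6, -3, 0) = (42, 21, 0) = -7·(-6, -3, 0).

-6, 0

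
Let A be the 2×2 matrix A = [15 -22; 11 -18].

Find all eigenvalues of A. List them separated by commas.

-7, 4

det(A - tI) = (15 - t)(-18 - t) - (-22)·(11) = t^2 + 3t - 28.
This factors as (t + 7)·(t - 4) = 0.
Eigenvalues: -7, 4.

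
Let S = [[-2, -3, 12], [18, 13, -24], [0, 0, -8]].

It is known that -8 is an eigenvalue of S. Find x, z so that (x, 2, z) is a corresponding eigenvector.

We need (S + 8I)v = 0.
S + 8I = [[6, -3, 12], [18, 21, -24], [0, 0, 0]].
Row 1: (6)·x + (-3)·2 + (12)·z = 0
Row 2: (18)·x + (21)·2 + (-24)·z = 0
Row 3: (0)·x + (0)·2 + (0)·z = 0
Solving gives x = -1, z = 1.
Check: S·(-1, 2, 1) = (8, -16, -8) = -8·(-1, 2, 1).

-1, 1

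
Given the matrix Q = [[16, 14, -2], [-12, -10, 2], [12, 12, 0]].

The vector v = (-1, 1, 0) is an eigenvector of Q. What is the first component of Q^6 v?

First find the eigenvalue: Qv = (-2, 2, 0) = 2·(-1, 1, 0), so λ = 2.
Then Q^6 v = λ^6·v = 2^6·(-1, 1, 0) = 64·(-1, 1, 0) = (-64, 64, 0).

-64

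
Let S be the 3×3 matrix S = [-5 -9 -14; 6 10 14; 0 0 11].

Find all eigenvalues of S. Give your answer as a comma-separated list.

1, 4, 11

The characteristic polynomial is p(λ) = det(λI - S).
Expanding along the first row, p(λ) = λ^3 - 16λ^2 + 59λ - 44.
Rational-root test: λ = 1 gives p(1) = 0.
Factor out (λ - 1): p(λ) = (λ - 1)·(λ^2 - 15λ + 44).
The quadratic factors as (λ - 4)·(λ - 11).
Eigenvalues: 1, 4, 11.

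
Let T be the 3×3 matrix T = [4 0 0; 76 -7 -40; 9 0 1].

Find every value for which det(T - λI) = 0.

The characteristic polynomial is p(t) = det(tI - T).
Cofactor expansion gives p(t) = t^3 + 2t^2 - 31t + 28.
Rational-root test: t = -7 gives p(-7) = 0.
Dividing by (t + 7) leaves t^2 - 5t + 4.
The quadratic factors as (t - 1)·(t - 4).
Eigenvalues: -7, 1, 4.

-7, 1, 4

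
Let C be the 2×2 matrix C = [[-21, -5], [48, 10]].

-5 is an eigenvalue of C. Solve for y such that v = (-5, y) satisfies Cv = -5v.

We need (C + 5I)v = 0.
C + 5I = [[-16, -5], [48, 15]].
Row 1: (-16)·-5 + (-5)·y = 0
Row 2: (48)·-5 + (15)·y = 0
Solving gives y = 16.
Check: C·(-5, 16) = (25, -80) = -5·(-5, 16).

16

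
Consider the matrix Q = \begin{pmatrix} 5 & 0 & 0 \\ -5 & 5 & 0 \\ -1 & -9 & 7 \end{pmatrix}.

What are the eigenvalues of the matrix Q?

5, 5, 7

Q is lower triangular, so its eigenvalues are the diagonal entries.
Diagonal: 5, 5, 7.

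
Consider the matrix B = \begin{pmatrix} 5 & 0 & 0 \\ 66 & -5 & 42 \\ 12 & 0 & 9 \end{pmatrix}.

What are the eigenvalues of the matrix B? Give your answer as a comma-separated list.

-5, 5, 9

The characteristic polynomial is p(λ) = det(λI - B).
Expanding along the first row, p(λ) = λ^3 - 9λ^2 - 25λ + 225.
Try λ = -5: p(-5) = 0, so -5 is a root.
Dividing by (λ + 5) leaves λ^2 - 14λ + 45.
The quadratic factors as (λ - 5)·(λ - 9).
Eigenvalues: -5, 5, 9.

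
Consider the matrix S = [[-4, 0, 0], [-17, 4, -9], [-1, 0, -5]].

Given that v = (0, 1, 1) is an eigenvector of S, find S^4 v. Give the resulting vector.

(0, 625, 625)

First find the eigenvalue: Sv = (0, -5, -5) = -5·(0, 1, 1), so λ = -5.
Then S^4 v = λ^4·v = (-5)^4·(0, 1, 1) = 625·(0, 1, 1) = (0, 625, 625).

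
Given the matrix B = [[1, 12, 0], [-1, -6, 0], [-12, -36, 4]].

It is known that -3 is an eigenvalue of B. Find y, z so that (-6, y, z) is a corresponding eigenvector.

2, 0

We need (B + 3I)v = 0.
B + 3I = [[4, 12, 0], [-1, -3, 0], [-12, -36, 7]].
Row 1: (4)·-6 + (12)·y + (0)·z = 0
Row 2: (-1)·-6 + (-3)·y + (0)·z = 0
Row 3: (-12)·-6 + (-36)·y + (7)·z = 0
Solving gives y = 2, z = 0.
Check: B·(-6, 2, 0) = (18, -6, 0) = -3·(-6, 2, 0).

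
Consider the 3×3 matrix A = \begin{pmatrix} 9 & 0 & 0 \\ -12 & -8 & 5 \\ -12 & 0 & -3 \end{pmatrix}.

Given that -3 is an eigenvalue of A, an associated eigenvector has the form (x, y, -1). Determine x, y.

We need (A + 3I)v = 0.
A + 3I = [[12, 0, 0], [-12, -5, 5], [-12, 0, 0]].
Row 1: (12)·x + (0)·y + (0)·-1 = 0
Row 2: (-12)·x + (-5)·y + (5)·-1 = 0
Row 3: (-12)·x + (0)·y + (0)·-1 = 0
Solving gives x = 0, y = -1.
Check: A·(0, -1, -1) = (0, 3, 3) = -3·(0, -1, -1).

0, -1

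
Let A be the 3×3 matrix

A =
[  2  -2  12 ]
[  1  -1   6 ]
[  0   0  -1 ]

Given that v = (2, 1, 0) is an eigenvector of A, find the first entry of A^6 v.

2

First find the eigenvalue: Av = (2, 1, 0) = 1·(2, 1, 0), so λ = 1.
Then A^6 v = λ^6·v = 1^6·(2, 1, 0) = 1·(2, 1, 0) = (2, 1, 0).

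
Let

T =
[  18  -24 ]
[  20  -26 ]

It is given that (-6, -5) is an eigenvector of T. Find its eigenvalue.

Compute Tv: T·(-6, -5) = (12, 10).
Since Tv = λv, compare component 1: 12 = λ·-6, so λ = -2.

-2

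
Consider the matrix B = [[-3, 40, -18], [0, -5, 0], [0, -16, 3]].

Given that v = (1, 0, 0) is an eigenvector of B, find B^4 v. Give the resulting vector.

(81, 0, 0)

First find the eigenvalue: Bv = (-3, 0, 0) = -3·(1, 0, 0), so λ = -3.
Then B^4 v = λ^4·v = (-3)^4·(1, 0, 0) = 81·(1, 0, 0) = (81, 0, 0).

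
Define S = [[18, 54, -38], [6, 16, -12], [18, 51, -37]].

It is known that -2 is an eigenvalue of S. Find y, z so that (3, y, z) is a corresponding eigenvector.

1, 3

We need (S + 2I)v = 0.
S + 2I = [[20, 54, -38], [6, 18, -12], [18, 51, -35]].
Row 1: (20)·3 + (54)·y + (-38)·z = 0
Row 2: (6)·3 + (18)·y + (-12)·z = 0
Row 3: (18)·3 + (51)·y + (-35)·z = 0
Solving gives y = 1, z = 3.
Check: S·(3, 1, 3) = (-6, -2, -6) = -2·(3, 1, 3).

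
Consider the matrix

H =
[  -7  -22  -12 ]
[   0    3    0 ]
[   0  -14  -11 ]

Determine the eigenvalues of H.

Set up det(λI - H) = 0.
Expanding the 3×3 determinant: p(λ) = λ^3 + 15λ^2 + 23λ - 231.
Since p(3) = 0, λ = 3 is a root.
Factor out (λ - 3): p(λ) = (λ - 3)·(λ^2 + 18λ + 77).
The quadratic factors as (λ + 11)·(λ + 7).
Eigenvalues: -11, -7, 3.

-11, -7, 3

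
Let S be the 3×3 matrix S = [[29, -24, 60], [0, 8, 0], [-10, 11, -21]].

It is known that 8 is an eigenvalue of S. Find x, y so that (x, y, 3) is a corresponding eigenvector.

We need (S - 8I)v = 0.
S - 8I = [[21, -24, 60], [0, 0, 0], [-10, 11, -29]].
Row 1: (21)·x + (-24)·y + (60)·3 = 0
Row 2: (0)·x + (0)·y + (0)·3 = 0
Row 3: (-10)·x + (11)·y + (-29)·3 = 0
Solving gives x = -12, y = -3.
Check: S·(-12, -3, 3) = (-96, -24, 24) = 8·(-12, -3, 3).

-12, -3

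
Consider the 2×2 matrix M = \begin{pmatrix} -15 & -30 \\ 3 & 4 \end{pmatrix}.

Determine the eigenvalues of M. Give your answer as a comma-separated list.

det(M - μI) = (-15 - μ)(4 - μ) - (-30)·(3) = μ^2 + 11μ + 30.
This factors as (μ + 6)·(μ + 5) = 0.
Eigenvalues: -6, -5.

-6, -5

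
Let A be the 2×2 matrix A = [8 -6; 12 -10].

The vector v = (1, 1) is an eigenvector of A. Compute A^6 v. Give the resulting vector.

(64, 64)

First find the eigenvalue: Av = (2, 2) = 2·(1, 1), so λ = 2.
Then A^6 v = λ^6·v = 2^6·(1, 1) = 64·(1, 1) = (64, 64).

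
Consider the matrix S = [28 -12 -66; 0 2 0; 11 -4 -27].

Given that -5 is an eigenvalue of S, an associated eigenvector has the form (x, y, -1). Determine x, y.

We need (S + 5I)v = 0.
S + 5I = [[33, -12, -66], [0, 7, 0], [11, -4, -22]].
Row 1: (33)·x + (-12)·y + (-66)·-1 = 0
Row 2: (0)·x + (7)·y + (0)·-1 = 0
Row 3: (11)·x + (-4)·y + (-22)·-1 = 0
Solving gives x = -2, y = 0.
Check: S·(-2, 0, -1) = (10, 0, 5) = -5·(-2, 0, -1).

-2, 0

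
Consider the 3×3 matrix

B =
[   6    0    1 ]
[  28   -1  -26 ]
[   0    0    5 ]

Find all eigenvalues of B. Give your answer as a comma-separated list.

-1, 5, 6

Compute the characteristic polynomial p(t) = det(tI - B).
Cofactor expansion gives p(t) = t^3 - 10t^2 + 19t + 30.
Rational-root test: t = -1 gives p(-1) = 0.
Dividing by (t + 1) leaves t^2 - 11t + 30.
The quadratic factors as (t - 5)·(t - 6).
Eigenvalues: -1, 5, 6.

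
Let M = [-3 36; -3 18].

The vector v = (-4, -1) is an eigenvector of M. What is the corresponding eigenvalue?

Compute Mv: M·(-4, -1) = (-24, -6).
Since Mv = λv, compare component 1: -24 = λ·-4, so λ = 6.

6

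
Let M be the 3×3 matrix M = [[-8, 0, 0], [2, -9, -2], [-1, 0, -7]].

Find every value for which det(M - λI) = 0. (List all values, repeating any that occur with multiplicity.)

-9, -8, -7

Compute the characteristic polynomial p(s) = det(sI - M).
Cofactor expansion gives p(s) = s^3 + 24s^2 + 191s + 504.
Since p(-7) = 0, s = -7 is a root.
Factor out (s + 7): p(s) = (s + 7)·(s^2 + 17s + 72).
The quadratic factors as (s + 9)·(s + 8).
Eigenvalues: -9, -8, -7.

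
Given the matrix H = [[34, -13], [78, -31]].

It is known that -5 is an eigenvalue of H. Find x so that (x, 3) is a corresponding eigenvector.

1

We need (H + 5I)v = 0.
H + 5I = [[39, -13], [78, -26]].
Row 1: (39)·x + (-13)·3 = 0
Row 2: (78)·x + (-26)·3 = 0
Solving gives x = 1.
Check: H·(1, 3) = (-5, -15) = -5·(1, 3).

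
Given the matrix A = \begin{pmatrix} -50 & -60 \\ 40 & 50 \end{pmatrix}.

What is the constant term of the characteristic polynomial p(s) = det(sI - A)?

p(0) = det(0·I − A) = det(−A) = (−1)^2·det(A).
det(A) = -100, so p(0) = -100.

-100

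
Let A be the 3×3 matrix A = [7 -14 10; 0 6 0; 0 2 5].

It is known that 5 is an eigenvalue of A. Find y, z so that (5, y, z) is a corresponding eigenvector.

We need (A - 5I)v = 0.
A - 5I = [[2, -14, 10], [0, 1, 0], [0, 2, 0]].
Row 1: (2)·5 + (-14)·y + (10)·z = 0
Row 2: (0)·5 + (1)·y + (0)·z = 0
Row 3: (0)·5 + (2)·y + (0)·z = 0
Solving gives y = 0, z = -1.
Check: A·(5, 0, -1) = (25, 0, -5) = 5·(5, 0, -1).

0, -1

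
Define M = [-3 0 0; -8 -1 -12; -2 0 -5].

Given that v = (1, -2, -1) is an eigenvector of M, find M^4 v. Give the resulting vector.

(81, -162, -81)

First find the eigenvalue: Mv = (-3, 6, 3) = -3·(1, -2, -1), so λ = -3.
Then M^4 v = λ^4·v = (-3)^4·(1, -2, -1) = 81·(1, -2, -1) = (81, -162, -81).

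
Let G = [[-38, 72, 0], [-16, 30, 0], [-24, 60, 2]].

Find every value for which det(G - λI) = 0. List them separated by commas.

Set up det(tI - G) = 0.
Expanding along the first row, p(t) = t^3 + 6t^2 - 4t - 24.
Rational-root test: t = -2 gives p(-2) = 0.
Dividing by (t + 2) leaves t^2 + 4t - 12.
The quadratic factors as (t + 6)·(t - 2).
Eigenvalues: -6, -2, 2.

-6, -2, 2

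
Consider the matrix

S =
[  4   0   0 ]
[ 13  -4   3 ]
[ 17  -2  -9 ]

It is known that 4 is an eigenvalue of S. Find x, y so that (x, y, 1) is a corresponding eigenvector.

1, 2

We need (S - 4I)v = 0.
S - 4I = [[0, 0, 0], [13, -8, 3], [17, -2, -13]].
Row 1: (0)·x + (0)·y + (0)·1 = 0
Row 2: (13)·x + (-8)·y + (3)·1 = 0
Row 3: (17)·x + (-2)·y + (-13)·1 = 0
Solving gives x = 1, y = 2.
Check: S·(1, 2, 1) = (4, 8, 4) = 4·(1, 2, 1).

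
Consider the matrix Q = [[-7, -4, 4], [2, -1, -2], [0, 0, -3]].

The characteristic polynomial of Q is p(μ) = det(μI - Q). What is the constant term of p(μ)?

p(μ) = μ^3 + 11μ^2 + 39μ + 45.
The constant term is 45.

45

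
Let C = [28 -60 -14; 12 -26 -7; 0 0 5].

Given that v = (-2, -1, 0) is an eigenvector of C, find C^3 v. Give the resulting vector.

First find the eigenvalue: Cv = (4, 2, 0) = -2·(-2, -1, 0), so λ = -2.
Then C^3 v = λ^3·v = (-2)^3·(-2, -1, 0) = -8·(-2, -1, 0) = (16, 8, 0).

(16, 8, 0)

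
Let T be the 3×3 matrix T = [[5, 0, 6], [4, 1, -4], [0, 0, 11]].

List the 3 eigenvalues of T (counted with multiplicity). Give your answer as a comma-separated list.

1, 5, 11

Compute the characteristic polynomial p(r) = det(rI - T).
Expanding the 3×3 determinant: p(r) = r^3 - 17r^2 + 71r - 55.
Since p(1) = 0, r = 1 is a root.
Dividing by (r - 1) leaves r^2 - 16r + 55.
The quadratic factors as (r - 5)·(r - 11).
Eigenvalues: 1, 5, 11.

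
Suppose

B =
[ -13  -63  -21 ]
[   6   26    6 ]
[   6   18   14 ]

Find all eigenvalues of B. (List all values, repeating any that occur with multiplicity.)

Compute the characteristic polynomial p(t) = det(tI - B).
Expanding along the first row, p(t) = t^3 - 27t^2 + 240t - 704.
Since p(8) = 0, t = 8 is a root.
Factor out (t - 8): p(t) = (t - 8)·(t^2 - 19t + 88).
The quadratic factors as (t - 8)·(t - 11).
Eigenvalues: 8, 8, 11.

8, 8, 11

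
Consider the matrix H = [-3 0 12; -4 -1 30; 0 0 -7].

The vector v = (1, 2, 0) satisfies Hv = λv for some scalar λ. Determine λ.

Compute Hv: H·(1, 2, 0) = (-3, -6, 0).
Since Hv = λv, compare component 1: -3 = λ·1, so λ = -3.

-3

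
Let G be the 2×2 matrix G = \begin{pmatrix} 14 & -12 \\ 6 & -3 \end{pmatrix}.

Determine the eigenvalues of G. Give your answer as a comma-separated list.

5, 6

det(G - tI) = (14 - t)(-3 - t) - (-12)·(6) = t^2 - 11t + 30.
This factors as (t - 5)·(t - 6) = 0.
Eigenvalues: 5, 6.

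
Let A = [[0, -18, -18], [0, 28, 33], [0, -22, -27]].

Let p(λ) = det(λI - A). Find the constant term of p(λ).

p(λ) = λ^3 - λ^2 - 30λ.
The constant term is 0.

0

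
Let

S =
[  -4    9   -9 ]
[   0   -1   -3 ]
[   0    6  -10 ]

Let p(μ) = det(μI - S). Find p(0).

112

p(0) = det(0·I − S) = det(−S) = (−1)^3·det(S).
det(S) = -112, so p(0) = 112.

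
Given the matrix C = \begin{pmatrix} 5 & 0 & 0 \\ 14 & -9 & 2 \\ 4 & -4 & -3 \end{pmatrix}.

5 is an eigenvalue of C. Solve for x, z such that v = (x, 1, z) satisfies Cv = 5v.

We need (C - 5I)v = 0.
C - 5I = [[0, 0, 0], [14, -14, 2], [4, -4, -8]].
Row 1: (0)·x + (0)·1 + (0)·z = 0
Row 2: (14)·x + (-14)·1 + (2)·z = 0
Row 3: (4)·x + (-4)·1 + (-8)·z = 0
Solving gives x = 1, z = 0.
Check: C·(1, 1, 0) = (5, 5, 0) = 5·(1, 1, 0).

1, 0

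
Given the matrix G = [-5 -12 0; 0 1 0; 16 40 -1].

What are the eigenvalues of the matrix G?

The characteristic polynomial is p(lambda) = det(lambda·I - G).
Cofactor expansion gives p(lambda) = lambda^3 + 5·lambda^2 - lambda - 5.
Since p(-5) = 0, lambda = -5 is a root.
Factor out (lambda + 5): p(lambda) = (lambda + 5)·(lambda^2 - 1).
The quadratic factors as (lambda + 1)·(lambda - 1).
Eigenvalues: -5, -1, 1.

-5, -1, 1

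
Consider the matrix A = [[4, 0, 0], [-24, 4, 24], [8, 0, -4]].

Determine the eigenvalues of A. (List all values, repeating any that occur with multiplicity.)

Compute the characteristic polynomial p(r) = det(rI - A).
Cofactor expansion gives p(r) = r^3 - 4r^2 - 16r + 64.
Since p(-4) = 0, r = -4 is a root.
Dividing by (r + 4) leaves r^2 - 8r + 16.
The quadratic factor is (r - 4)^2.
Eigenvalues: -4, 4, 4.

-4, 4, 4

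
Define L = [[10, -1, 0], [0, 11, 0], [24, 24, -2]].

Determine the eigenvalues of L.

-2, 10, 11

Set up det(μI - L) = 0.
Cofactor expansion gives p(μ) = μ^3 - 19μ^2 + 68μ + 220.
Since p(10) = 0, μ = 10 is a root.
Dividing by (μ - 10) leaves μ^2 - 9μ - 22.
The quadratic factors as (μ + 2)·(μ - 11).
Eigenvalues: -2, 10, 11.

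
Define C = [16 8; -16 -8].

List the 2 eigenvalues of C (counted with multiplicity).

det(C - tI) = (16 - t)(-8 - t) - (8)·(-16) = t^2 - 8t.
This factors as t·(t - 8) = 0.
Eigenvalues: 0, 8.

0, 8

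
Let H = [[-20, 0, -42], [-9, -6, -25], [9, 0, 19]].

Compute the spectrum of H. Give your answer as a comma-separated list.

Compute the characteristic polynomial p(s) = det(sI - H).
Cofactor expansion gives p(s) = s^3 + 7s^2 + 4s - 12.
Try s = -6: p(-6) = 0, so -6 is a root.
Dividing by (s + 6) leaves s^2 + s - 2.
The quadratic factors as (s + 2)·(s - 1).
Eigenvalues: -6, -2, 1.

-6, -2, 1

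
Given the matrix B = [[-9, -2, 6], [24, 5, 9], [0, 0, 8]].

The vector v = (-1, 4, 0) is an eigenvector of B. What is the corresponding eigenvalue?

-1

Compute Bv: B·(-1, 4, 0) = (1, -4, 0).
Since Bv = λv, compare component 1: 1 = λ·-1, so λ = -1.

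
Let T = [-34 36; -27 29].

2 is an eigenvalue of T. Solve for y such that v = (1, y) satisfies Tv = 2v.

1

We need (T - 2I)v = 0.
T - 2I = [[-36, 36], [-27, 27]].
Row 1: (-36)·1 + (36)·y = 0
Row 2: (-27)·1 + (27)·y = 0
Solving gives y = 1.
Check: T·(1, 1) = (2, 2) = 2·(1, 1).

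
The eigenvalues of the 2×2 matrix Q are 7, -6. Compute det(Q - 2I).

-40

If Q has eigenvalues 7, -6, then Q - 2I has eigenvalues 5, -8.
det(Q - 2I) = (5) · (-8) = -40.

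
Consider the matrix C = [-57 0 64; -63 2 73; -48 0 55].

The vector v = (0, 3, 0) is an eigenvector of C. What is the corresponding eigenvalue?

2

Compute Cv: C·(0, 3, 0) = (0, 6, 0).
Since Cv = λv, compare component 2: 6 = λ·3, so λ = 2.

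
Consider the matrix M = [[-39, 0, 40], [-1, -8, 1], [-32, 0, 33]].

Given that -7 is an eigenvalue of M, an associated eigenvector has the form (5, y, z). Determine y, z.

-1, 4

We need (M + 7I)v = 0.
M + 7I = [[-32, 0, 40], [-1, -1, 1], [-32, 0, 40]].
Row 1: (-32)·5 + (0)·y + (40)·z = 0
Row 2: (-1)·5 + (-1)·y + (1)·z = 0
Row 3: (-32)·5 + (0)·y + (40)·z = 0
Solving gives y = -1, z = 4.
Check: M·(5, -1, 4) = (-35, 7, -28) = -7·(5, -1, 4).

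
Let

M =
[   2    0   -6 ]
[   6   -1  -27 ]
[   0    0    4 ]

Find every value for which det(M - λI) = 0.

-1, 2, 4

Compute the characteristic polynomial p(s) = det(sI - M).
Cofactor expansion gives p(s) = s^3 - 5s^2 + 2s + 8.
Rational-root test: s = -1 gives p(-1) = 0.
Factor out (s + 1): p(s) = (s + 1)·(s^2 - 6s + 8).
The quadratic factors as (s - 2)·(s - 4).
Eigenvalues: -1, 2, 4.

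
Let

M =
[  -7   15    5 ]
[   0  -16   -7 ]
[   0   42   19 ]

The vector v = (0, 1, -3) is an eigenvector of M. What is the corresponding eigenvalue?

5

Compute Mv: M·(0, 1, -3) = (0, 5, -15).
Since Mv = λv, compare component 2: 5 = λ·1, so λ = 5.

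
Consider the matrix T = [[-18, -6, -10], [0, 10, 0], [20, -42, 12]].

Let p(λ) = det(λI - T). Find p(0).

160

p(0) = det(0·I − T) = det(−T) = (−1)^3·det(T).
det(T) = -160, so p(0) = 160.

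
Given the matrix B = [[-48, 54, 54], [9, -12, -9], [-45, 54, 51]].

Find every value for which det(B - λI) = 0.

-12, -3, 6

Set up det(μI - B) = 0.
Expanding the 3×3 determinant: p(μ) = μ^3 + 9μ^2 - 54μ - 216.
Since p(-3) = 0, μ = -3 is a root.
Dividing by (μ + 3) leaves μ^2 + 6μ - 72.
The quadratic factors as (μ + 12)·(μ - 6).
Eigenvalues: -12, -3, 6.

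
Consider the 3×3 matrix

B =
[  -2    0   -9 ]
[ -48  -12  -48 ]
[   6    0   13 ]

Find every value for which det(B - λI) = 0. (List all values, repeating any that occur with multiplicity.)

Set up det(tI - B) = 0.
Expanding along the first row, p(t) = t^3 + t^2 - 104t + 336.
Since p(7) = 0, t = 7 is a root.
Factor out (t - 7): p(t) = (t - 7)·(t^2 + 8t - 48).
The quadratic factors as (t + 12)·(t - 4).
Eigenvalues: -12, 4, 7.

-12, 4, 7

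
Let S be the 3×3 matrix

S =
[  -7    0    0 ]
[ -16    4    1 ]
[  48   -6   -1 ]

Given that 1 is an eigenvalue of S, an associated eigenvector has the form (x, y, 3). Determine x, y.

0, -1

We need (S - 1I)v = 0.
S - 1I = [[-8, 0, 0], [-16, 3, 1], [48, -6, -2]].
Row 1: (-8)·x + (0)·y + (0)·3 = 0
Row 2: (-16)·x + (3)·y + (1)·3 = 0
Row 3: (48)·x + (-6)·y + (-2)·3 = 0
Solving gives x = 0, y = -1.
Check: S·(0, -1, 3) = (0, -1, 3) = 1·(0, -1, 3).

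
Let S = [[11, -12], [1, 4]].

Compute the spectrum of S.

7, 8

det(S - sI) = (11 - s)(4 - s) - (-12)·(1) = s^2 - 15s + 56.
This factors as (s - 7)·(s - 8) = 0.
Eigenvalues: 7, 8.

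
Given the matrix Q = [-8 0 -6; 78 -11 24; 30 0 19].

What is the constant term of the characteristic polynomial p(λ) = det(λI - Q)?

p(0) = det(0·I − Q) = det(−Q) = (−1)^3·det(Q).
det(Q) = -308, so p(0) = 308.

308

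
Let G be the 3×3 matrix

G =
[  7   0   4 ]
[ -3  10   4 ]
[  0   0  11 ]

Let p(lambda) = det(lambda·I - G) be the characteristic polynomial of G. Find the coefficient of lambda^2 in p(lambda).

The coefficient of lambda^2 of det(lambda·I - G) is −trace(G).
trace(G) = (7) + (10) + (11) = 28, so the coefficient is -28.

-28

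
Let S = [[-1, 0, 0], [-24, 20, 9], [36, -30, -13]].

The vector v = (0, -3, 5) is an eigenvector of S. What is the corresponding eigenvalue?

5

Compute Sv: S·(0, -3, 5) = (0, -15, 25).
Since Sv = λv, compare component 2: -15 = λ·-3, so λ = 5.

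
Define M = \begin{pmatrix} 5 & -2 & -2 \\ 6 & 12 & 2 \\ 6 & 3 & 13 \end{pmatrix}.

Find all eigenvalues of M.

The characteristic polynomial is p(s) = det(sI - M).
Cofactor expansion gives p(s) = s^3 - 30s^2 + 299s - 990.
Rational-root test: s = 9 gives p(9) = 0.
Dividing by (s - 9) leaves s^2 - 21s + 110.
The quadratic factors as (s - 10)·(s - 11).
Eigenvalues: 9, 10, 11.

9, 10, 11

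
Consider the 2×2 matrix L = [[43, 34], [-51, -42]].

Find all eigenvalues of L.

-8, 9

det(L - μI) = (43 - μ)(-42 - μ) - (34)·(-51) = μ^2 - μ - 72.
This factors as (μ + 8)·(μ - 9) = 0.
Eigenvalues: -8, 9.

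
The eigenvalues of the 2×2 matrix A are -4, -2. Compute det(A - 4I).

48

If A has eigenvalues -4, -2, then A - 4I has eigenvalues -8, -6.
det(A - 4I) = (-8) · (-6) = 48.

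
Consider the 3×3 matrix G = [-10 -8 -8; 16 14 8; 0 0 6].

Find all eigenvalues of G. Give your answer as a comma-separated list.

The characteristic polynomial is p(λ) = det(λI - G).
Expanding along the first row, p(λ) = λ^3 - 10λ^2 + 12λ + 72.
Rational-root test: λ = -2 gives p(-2) = 0.
Factor out (λ + 2): p(λ) = (λ + 2)·(λ^2 - 12λ + 36).
The quadratic factor is (λ - 6)^2.
Eigenvalues: -2, 6, 6.

-2, 6, 6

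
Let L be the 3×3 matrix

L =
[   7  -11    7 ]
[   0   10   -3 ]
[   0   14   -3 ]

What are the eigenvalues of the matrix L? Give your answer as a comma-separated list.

Compute the characteristic polynomial p(t) = det(tI - L).
Expanding the 3×3 determinant: p(t) = t^3 - 14t^2 + 61t - 84.
Since p(3) = 0, t = 3 is a root.
Dividing by (t - 3) leaves t^2 - 11t + 28.
The quadratic factors as (t - 4)·(t - 7).
Eigenvalues: 3, 4, 7.

3, 4, 7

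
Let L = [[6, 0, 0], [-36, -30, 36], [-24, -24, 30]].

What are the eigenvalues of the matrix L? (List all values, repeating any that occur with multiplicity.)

-6, 6, 6

Set up det(λI - L) = 0.
Expanding along the first row, p(λ) = λ^3 - 6λ^2 - 36λ + 216.
Rational-root test: λ = -6 gives p(-6) = 0.
Factor out (λ + 6): p(λ) = (λ + 6)·(λ^2 - 12λ + 36).
The quadratic factor is (λ - 6)^2.
Eigenvalues: -6, 6, 6.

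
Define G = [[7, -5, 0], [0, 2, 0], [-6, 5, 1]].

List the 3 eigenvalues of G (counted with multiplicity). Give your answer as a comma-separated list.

1, 2, 7

Set up det(sI - G) = 0.
Cofactor expansion gives p(s) = s^3 - 10s^2 + 23s - 14.
Rational-root test: s = 1 gives p(1) = 0.
Factor out (s - 1): p(s) = (s - 1)·(s^2 - 9s + 14).
The quadratic factors as (s - 2)·(s - 7).
Eigenvalues: 1, 2, 7.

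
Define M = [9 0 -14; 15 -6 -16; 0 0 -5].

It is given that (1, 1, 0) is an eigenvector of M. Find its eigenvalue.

Compute Mv: M·(1, 1, 0) = (9, 9, 0).
Since Mv = λv, compare component 1: 9 = λ·1, so λ = 9.

9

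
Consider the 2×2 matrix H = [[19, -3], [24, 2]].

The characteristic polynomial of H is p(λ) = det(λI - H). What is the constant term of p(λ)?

110

p(λ) = λ^2 - 21λ + 110.
The constant term is 110.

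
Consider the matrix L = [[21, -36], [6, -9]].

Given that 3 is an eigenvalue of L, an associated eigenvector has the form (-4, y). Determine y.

We need (L - 3I)v = 0.
L - 3I = [[18, -36], [6, -12]].
Row 1: (18)·-4 + (-36)·y = 0
Row 2: (6)·-4 + (-12)·y = 0
Solving gives y = -2.
Check: L·(-4, -2) = (-12, -6) = 3·(-4, -2).

-2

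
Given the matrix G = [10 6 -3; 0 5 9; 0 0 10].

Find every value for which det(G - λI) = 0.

5, 10, 10

G is upper triangular, so its eigenvalues are the diagonal entries.
Diagonal: 10, 5, 10.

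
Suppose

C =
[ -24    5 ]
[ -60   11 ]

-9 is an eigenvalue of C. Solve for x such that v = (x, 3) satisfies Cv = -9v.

1

We need (C + 9I)v = 0.
C + 9I = [[-15, 5], [-60, 20]].
Row 1: (-15)·x + (5)·3 = 0
Row 2: (-60)·x + (20)·3 = 0
Solving gives x = 1.
Check: C·(1, 3) = (-9, -27) = -9·(1, 3).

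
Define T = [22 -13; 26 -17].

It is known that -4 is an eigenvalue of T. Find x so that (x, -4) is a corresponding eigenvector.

We need (T + 4I)v = 0.
T + 4I = [[26, -13], [26, -13]].
Row 1: (26)·x + (-13)·-4 = 0
Row 2: (26)·x + (-13)·-4 = 0
Solving gives x = -2.
Check: T·(-2, -4) = (8, 16) = -4·(-2, -4).

-2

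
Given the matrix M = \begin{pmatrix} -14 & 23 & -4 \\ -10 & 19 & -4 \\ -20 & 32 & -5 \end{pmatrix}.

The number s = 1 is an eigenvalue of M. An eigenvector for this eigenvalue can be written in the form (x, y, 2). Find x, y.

1, 1

We need (M - 1I)v = 0.
M - 1I = [[-15, 23, -4], [-10, 18, -4], [-20, 32, -6]].
Row 1: (-15)·x + (23)·y + (-4)·2 = 0
Row 2: (-10)·x + (18)·y + (-4)·2 = 0
Row 3: (-20)·x + (32)·y + (-6)·2 = 0
Solving gives x = 1, y = 1.
Check: M·(1, 1, 2) = (1, 1, 2) = 1·(1, 1, 2).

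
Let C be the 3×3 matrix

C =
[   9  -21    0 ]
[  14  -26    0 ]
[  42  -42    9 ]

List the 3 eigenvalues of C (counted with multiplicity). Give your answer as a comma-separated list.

-12, -5, 9

Set up det(sI - C) = 0.
Cofactor expansion gives p(s) = s^3 + 8s^2 - 93s - 540.
Try s = -12: p(-12) = 0, so -12 is a root.
Dividing by (s + 12) leaves s^2 - 4s - 45.
The quadratic factors as (s + 5)·(s - 9).
Eigenvalues: -12, -5, 9.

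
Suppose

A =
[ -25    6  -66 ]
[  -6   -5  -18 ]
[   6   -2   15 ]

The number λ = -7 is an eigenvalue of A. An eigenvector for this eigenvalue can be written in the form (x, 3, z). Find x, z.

1, 0

We need (A + 7I)v = 0.
A + 7I = [[-18, 6, -66], [-6, 2, -18], [6, -2, 22]].
Row 1: (-18)·x + (6)·3 + (-66)·z = 0
Row 2: (-6)·x + (2)·3 + (-18)·z = 0
Row 3: (6)·x + (-2)·3 + (22)·z = 0
Solving gives x = 1, z = 0.
Check: A·(1, 3, 0) = (-7, -21, 0) = -7·(1, 3, 0).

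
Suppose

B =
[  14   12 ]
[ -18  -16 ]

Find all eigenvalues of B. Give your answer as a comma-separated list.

-4, 2

det(B - μI) = (14 - μ)(-16 - μ) - (12)·(-18) = μ^2 + 2μ - 8.
This factors as (μ + 4)·(μ - 2) = 0.
Eigenvalues: -4, 2.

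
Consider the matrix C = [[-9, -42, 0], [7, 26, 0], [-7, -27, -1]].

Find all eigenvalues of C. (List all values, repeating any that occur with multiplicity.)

Compute the characteristic polynomial p(s) = det(sI - C).
Cofactor expansion gives p(s) = s^3 - 16s^2 + 43s + 60.
Rational-root test: s = 12 gives p(12) = 0.
Dividing by (s - 12) leaves s^2 - 4s - 5.
The quadratic factors as (s + 1)·(s - 5).
Eigenvalues: -1, 5, 12.

-1, 5, 12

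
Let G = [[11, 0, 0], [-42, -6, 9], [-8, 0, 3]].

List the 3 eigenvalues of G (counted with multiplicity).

Set up det(μI - G) = 0.
Expanding the 3×3 determinant: p(μ) = μ^3 - 8μ^2 - 51μ + 198.
Try μ = -6: p(-6) = 0, so -6 is a root.
Factor out (μ + 6): p(μ) = (μ + 6)·(μ^2 - 14μ + 33).
The quadratic factors as (μ - 3)·(μ - 11).
Eigenvalues: -6, 3, 11.

-6, 3, 11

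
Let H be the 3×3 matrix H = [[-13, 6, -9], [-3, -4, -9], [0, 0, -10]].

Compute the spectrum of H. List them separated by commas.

Compute the characteristic polynomial p(r) = det(rI - H).
Expanding along the first row, p(r) = r^3 + 27r^2 + 240r + 700.
Try r = -7: p(-7) = 0, so -7 is a root.
Dividing by (r + 7) leaves r^2 + 20r + 100.
The quadratic factor is (r + 10)^2.
Eigenvalues: -10, -10, -7.

-10, -10, -7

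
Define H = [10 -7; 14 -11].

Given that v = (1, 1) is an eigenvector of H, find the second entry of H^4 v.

81

First find the eigenvalue: Hv = (3, 3) = 3·(1, 1), so λ = 3.
Then H^4 v = λ^4·v = 3^4·(1, 1) = 81·(1, 1) = (81, 81).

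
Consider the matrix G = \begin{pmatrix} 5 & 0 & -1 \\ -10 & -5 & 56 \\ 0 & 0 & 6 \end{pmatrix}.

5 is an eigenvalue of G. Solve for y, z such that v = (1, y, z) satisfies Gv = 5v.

We need (G - 5I)v = 0.
G - 5I = [[0, 0, -1], [-10, -10, 56], [0, 0, 1]].
Row 1: (0)·1 + (0)·y + (-1)·z = 0
Row 2: (-10)·1 + (-10)·y + (56)·z = 0
Row 3: (0)·1 + (0)·y + (1)·z = 0
Solving gives y = -1, z = 0.
Check: G·(1, -1, 0) = (5, -5, 0) = 5·(1, -1, 0).

-1, 0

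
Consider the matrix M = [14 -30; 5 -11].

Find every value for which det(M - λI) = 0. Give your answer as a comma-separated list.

-1, 4

det(M - lambda·I) = (14 - lambda)(-11 - lambda) - (-30)·(5) = lambda^2 - 3·lambda - 4.
This factors as (lambda + 1)·(lambda - 4) = 0.
Eigenvalues: -1, 4.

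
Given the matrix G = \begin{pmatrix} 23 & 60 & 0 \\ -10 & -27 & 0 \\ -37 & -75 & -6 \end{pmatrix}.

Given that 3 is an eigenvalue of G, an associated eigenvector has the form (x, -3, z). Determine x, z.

We need (G - 3I)v = 0.
G - 3I = [[20, 60, 0], [-10, -30, 0], [-37, -75, -9]].
Row 1: (20)·x + (60)·-3 + (0)·z = 0
Row 2: (-10)·x + (-30)·-3 + (0)·z = 0
Row 3: (-37)·x + (-75)·-3 + (-9)·z = 0
Solving gives x = 9, z = -12.
Check: G·(9, -3, -12) = (27, -9, -36) = 3·(9, -3, -12).

9, -12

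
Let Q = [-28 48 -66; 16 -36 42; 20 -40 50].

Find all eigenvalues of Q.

The characteristic polynomial is p(s) = det(sI - Q).
Expanding the 3×3 determinant: p(s) = s^3 + 14s^2 + 40s.
Try s = -4: p(-4) = 0, so -4 is a root.
Factor out (s + 4): p(s) = (s + 4)·(s^2 + 10s).
The quadratic factors as (s + 10)·s.
Eigenvalues: -10, -4, 0.

-10, -4, 0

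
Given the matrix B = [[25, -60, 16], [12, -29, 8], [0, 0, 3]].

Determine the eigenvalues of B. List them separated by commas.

-5, 1, 3

Compute the characteristic polynomial p(λ) = det(λI - B).
Expanding along the first row, p(λ) = λ^3 + λ^2 - 17λ + 15.
Rational-root test: λ = 1 gives p(1) = 0.
Factor out (λ - 1): p(λ) = (λ - 1)·(λ^2 + 2λ - 15).
The quadratic factors as (λ + 5)·(λ - 3).
Eigenvalues: -5, 1, 3.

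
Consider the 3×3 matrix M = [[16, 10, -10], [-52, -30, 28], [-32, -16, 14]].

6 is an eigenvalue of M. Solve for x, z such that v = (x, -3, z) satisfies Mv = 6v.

We need (M - 6I)v = 0.
M - 6I = [[10, 10, -10], [-52, -36, 28], [-32, -16, 8]].
Row 1: (10)·x + (10)·-3 + (-10)·z = 0
Row 2: (-52)·x + (-36)·-3 + (28)·z = 0
Row 3: (-32)·x + (-16)·-3 + (8)·z = 0
Solving gives x = 1, z = -2.
Check: M·(1, -3, -2) = (6, -18, -12) = 6·(1, -3, -2).

1, -2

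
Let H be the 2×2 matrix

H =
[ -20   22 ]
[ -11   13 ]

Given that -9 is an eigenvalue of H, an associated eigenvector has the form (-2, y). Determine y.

We need (H + 9I)v = 0.
H + 9I = [[-11, 22], [-11, 22]].
Row 1: (-11)·-2 + (22)·y = 0
Row 2: (-11)·-2 + (22)·y = 0
Solving gives y = -1.
Check: H·(-2, -1) = (18, 9) = -9·(-2, -1).

-1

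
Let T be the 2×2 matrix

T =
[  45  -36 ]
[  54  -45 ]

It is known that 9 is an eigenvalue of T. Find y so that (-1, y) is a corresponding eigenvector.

-1

We need (T - 9I)v = 0.
T - 9I = [[36, -36], [54, -54]].
Row 1: (36)·-1 + (-36)·y = 0
Row 2: (54)·-1 + (-54)·y = 0
Solving gives y = -1.
Check: T·(-1, -1) = (-9, -9) = 9·(-1, -1).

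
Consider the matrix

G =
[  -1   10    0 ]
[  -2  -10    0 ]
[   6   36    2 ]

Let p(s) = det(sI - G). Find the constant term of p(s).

-60

p(s) = s^3 + 9s^2 + 8s - 60.
The constant term is -60.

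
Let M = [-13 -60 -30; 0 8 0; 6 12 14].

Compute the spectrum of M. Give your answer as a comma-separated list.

-1, 2, 8

Set up det(rI - M) = 0.
Cofactor expansion gives p(r) = r^3 - 9r^2 + 6r + 16.
Since p(-1) = 0, r = -1 is a root.
Dividing by (r + 1) leaves r^2 - 10r + 16.
The quadratic factors as (r - 2)·(r - 8).
Eigenvalues: -1, 2, 8.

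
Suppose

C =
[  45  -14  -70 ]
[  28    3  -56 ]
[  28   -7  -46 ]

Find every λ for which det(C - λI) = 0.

Set up det(rI - C) = 0.
Cofactor expansion gives p(r) = r^3 - 2r^2 - 113r + 330.
Try r = 3: p(3) = 0, so 3 is a root.
Factor out (r - 3): p(r) = (r - 3)·(r^2 + r - 110).
The quadratic factors as (r + 11)·(r - 10).
Eigenvalues: -11, 3, 10.

-11, 3, 10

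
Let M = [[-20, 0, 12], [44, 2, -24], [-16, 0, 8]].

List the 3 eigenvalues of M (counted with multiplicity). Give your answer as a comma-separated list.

Set up det(λI - M) = 0.
Expanding the 3×3 determinant: p(λ) = λ^3 + 10λ^2 + 8λ - 64.
Try λ = -4: p(-4) = 0, so -4 is a root.
Dividing by (λ + 4) leaves λ^2 + 6λ - 16.
The quadratic factors as (λ + 8)·(λ - 2).
Eigenvalues: -8, -4, 2.

-8, -4, 2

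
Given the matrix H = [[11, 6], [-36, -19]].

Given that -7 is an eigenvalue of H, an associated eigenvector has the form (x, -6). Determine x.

We need (H + 7I)v = 0.
H + 7I = [[18, 6], [-36, -12]].
Row 1: (18)·x + (6)·-6 = 0
Row 2: (-36)·x + (-12)·-6 = 0
Solving gives x = 2.
Check: H·(2, -6) = (-14, 42) = -7·(2, -6).

2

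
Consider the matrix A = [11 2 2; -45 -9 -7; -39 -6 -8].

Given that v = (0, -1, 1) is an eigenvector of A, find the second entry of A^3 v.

8

First find the eigenvalue: Av = (0, 2, -2) = -2·(0, -1, 1), so λ = -2.
Then A^3 v = λ^3·v = (-2)^3·(0, -1, 1) = -8·(0, -1, 1) = (0, 8, -8).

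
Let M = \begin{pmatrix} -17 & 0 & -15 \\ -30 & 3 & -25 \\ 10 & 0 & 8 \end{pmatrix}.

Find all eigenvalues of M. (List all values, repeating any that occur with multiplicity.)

-7, -2, 3

Compute the characteristic polynomial p(s) = det(sI - M).
Expanding the 3×3 determinant: p(s) = s^3 + 6s^2 - 13s - 42.
Try s = -2: p(-2) = 0, so -2 is a root.
Dividing by (s + 2) leaves s^2 + 4s - 21.
The quadratic factors as (s + 7)·(s - 3).
Eigenvalues: -7, -2, 3.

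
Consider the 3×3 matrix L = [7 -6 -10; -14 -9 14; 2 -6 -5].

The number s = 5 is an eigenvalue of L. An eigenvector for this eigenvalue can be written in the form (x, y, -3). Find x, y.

We need (L - 5I)v = 0.
L - 5I = [[2, -6, -10], [-14, -14, 14], [2, -6, -10]].
Row 1: (2)·x + (-6)·y + (-10)·-3 = 0
Row 2: (-14)·x + (-14)·y + (14)·-3 = 0
Row 3: (2)·x + (-6)·y + (-10)·-3 = 0
Solving gives x = -6, y = 3.
Check: L·(-6, 3, -3) = (-30, 15, -15) = 5·(-6, 3, -3).

-6, 3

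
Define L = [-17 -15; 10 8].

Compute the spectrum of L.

det(L - tI) = (-17 - t)(8 - t) - (-15)·(10) = t^2 + 9t + 14.
This factors as (t + 7)·(t + 2) = 0.
Eigenvalues: -7, -2.

-7, -2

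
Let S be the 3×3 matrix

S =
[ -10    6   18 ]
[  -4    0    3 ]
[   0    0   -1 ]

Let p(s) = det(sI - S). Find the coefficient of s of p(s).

34

p(s) = s^3 + 11s^2 + 34s + 24.
The coefficient of s is 34.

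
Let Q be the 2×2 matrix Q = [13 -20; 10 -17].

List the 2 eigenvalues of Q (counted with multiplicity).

-7, 3

det(Q - tI) = (13 - t)(-17 - t) - (-20)·(10) = t^2 + 4t - 21.
This factors as (t + 7)·(t - 3) = 0.
Eigenvalues: -7, 3.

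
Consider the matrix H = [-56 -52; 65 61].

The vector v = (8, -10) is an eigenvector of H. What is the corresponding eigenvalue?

9

Compute Hv: H·(8, -10) = (72, -90).
Since Hv = λv, compare component 1: 72 = λ·8, so λ = 9.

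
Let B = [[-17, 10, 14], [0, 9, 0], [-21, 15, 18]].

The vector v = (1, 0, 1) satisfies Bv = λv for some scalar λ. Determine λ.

-3

Compute Bv: B·(1, 0, 1) = (-3, 0, -3).
Since Bv = λv, compare component 1: -3 = λ·1, so λ = -3.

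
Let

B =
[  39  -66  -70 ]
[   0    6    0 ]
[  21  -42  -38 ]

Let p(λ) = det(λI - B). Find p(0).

72

p(0) = det(0·I − B) = det(−B) = (−1)^3·det(B).
det(B) = -72, so p(0) = 72.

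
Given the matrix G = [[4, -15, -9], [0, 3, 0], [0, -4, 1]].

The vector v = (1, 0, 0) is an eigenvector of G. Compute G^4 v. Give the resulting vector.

First find the eigenvalue: Gv = (4, 0, 0) = 4·(1, 0, 0), so λ = 4.
Then G^4 v = λ^4·v = 4^4·(1, 0, 0) = 256·(1, 0, 0) = (256, 0, 0).

(256, 0, 0)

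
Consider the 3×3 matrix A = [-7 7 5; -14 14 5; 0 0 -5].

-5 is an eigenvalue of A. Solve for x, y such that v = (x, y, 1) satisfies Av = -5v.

-1, -1

We need (A + 5I)v = 0.
A + 5I = [[-2, 7, 5], [-14, 19, 5], [0, 0, 0]].
Row 1: (-2)·x + (7)·y + (5)·1 = 0
Row 2: (-14)·x + (19)·y + (5)·1 = 0
Row 3: (0)·x + (0)·y + (0)·1 = 0
Solving gives x = -1, y = -1.
Check: A·(-1, -1, 1) = (5, 5, -5) = -5·(-1, -1, 1).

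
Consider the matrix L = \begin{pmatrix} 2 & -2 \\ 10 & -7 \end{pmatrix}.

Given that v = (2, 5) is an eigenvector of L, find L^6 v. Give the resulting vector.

(1458, 3645)

First find the eigenvalue: Lv = (-6, -15) = -3·(2, 5), so λ = -3.
Then L^6 v = λ^6·v = (-3)^6·(2, 5) = 729·(2, 5) = (1458, 3645).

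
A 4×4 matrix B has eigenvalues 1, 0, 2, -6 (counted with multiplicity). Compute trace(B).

trace(B) is the sum of the eigenvalues: (1) + (0) + (2) + (-6) = -3.

-3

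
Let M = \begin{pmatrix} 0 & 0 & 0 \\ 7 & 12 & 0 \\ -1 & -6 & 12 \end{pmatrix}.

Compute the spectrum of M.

0, 12, 12

M is lower triangular, so its eigenvalues are the diagonal entries.
Diagonal: 0, 12, 12.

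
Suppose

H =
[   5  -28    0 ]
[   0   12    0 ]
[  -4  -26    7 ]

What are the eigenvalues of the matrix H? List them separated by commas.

The characteristic polynomial is p(lambda) = det(lambda·I - H).
Cofactor expansion gives p(lambda) = lambda^3 - 24·lambda^2 + 179·lambda - 420.
Try lambda = 5: p(5) = 0, so 5 is a root.
Dividing by (lambda - 5) leaves lambda^2 - 19·lambda + 84.
The quadratic factors as (lambda - 7)·(lambda - 12).
Eigenvalues: 5, 7, 12.

5, 7, 12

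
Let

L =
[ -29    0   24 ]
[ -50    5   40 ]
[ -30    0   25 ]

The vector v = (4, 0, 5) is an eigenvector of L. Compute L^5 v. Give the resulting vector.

First find the eigenvalue: Lv = (4, 0, 5) = 1·(4, 0, 5), so λ = 1.
Then L^5 v = λ^5·v = 1^5·(4, 0, 5) = 1·(4, 0, 5) = (4, 0, 5).

(4, 0, 5)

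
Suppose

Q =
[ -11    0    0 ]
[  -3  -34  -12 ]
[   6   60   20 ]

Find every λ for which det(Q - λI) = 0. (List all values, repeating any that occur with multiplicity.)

Set up det(sI - Q) = 0.
Expanding the 3×3 determinant: p(s) = s^3 + 25s^2 + 194s + 440.
Since p(-4) = 0, s = -4 is a root.
Factor out (s + 4): p(s) = (s + 4)·(s^2 + 21s + 110).
The quadratic factors as (s + 11)·(s + 10).
Eigenvalues: -11, -10, -4.

-11, -10, -4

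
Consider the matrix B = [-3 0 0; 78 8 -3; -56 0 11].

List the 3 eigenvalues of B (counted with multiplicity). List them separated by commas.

-3, 8, 11

Compute the characteristic polynomial p(lambda) = det(lambda·I - B).
Expanding the 3×3 determinant: p(lambda) = lambda^3 - 16·lambda^2 + 31·lambda + 264.
Since p(11) = 0, lambda = 11 is a root.
Dividing by (lambda - 11) leaves lambda^2 - 5·lambda - 24.
The quadratic factors as (lambda + 3)·(lambda - 8).
Eigenvalues: -3, 8, 11.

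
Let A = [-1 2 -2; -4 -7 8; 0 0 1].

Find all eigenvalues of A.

Compute the characteristic polynomial p(μ) = det(μI - A).
Expanding the 3×3 determinant: p(μ) = μ^3 + 7μ^2 + 7μ - 15.
Rational-root test: μ = -3 gives p(-3) = 0.
Factor out (μ + 3): p(μ) = (μ + 3)·(μ^2 + 4μ - 5).
The quadratic factors as (μ + 5)·(μ - 1).
Eigenvalues: -5, -3, 1.

-5, -3, 1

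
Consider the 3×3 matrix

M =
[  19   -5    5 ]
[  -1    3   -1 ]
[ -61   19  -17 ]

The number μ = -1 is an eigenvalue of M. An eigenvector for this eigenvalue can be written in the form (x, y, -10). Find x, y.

2, -2

We need (M + 1I)v = 0.
M + 1I = [[20, -5, 5], [-1, 4, -1], [-61, 19, -16]].
Row 1: (20)·x + (-5)·y + (5)·-10 = 0
Row 2: (-1)·x + (4)·y + (-1)·-10 = 0
Row 3: (-61)·x + (19)·y + (-16)·-10 = 0
Solving gives x = 2, y = -2.
Check: M·(2, -2, -10) = (-2, 2, 10) = -1·(2, -2, -10).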